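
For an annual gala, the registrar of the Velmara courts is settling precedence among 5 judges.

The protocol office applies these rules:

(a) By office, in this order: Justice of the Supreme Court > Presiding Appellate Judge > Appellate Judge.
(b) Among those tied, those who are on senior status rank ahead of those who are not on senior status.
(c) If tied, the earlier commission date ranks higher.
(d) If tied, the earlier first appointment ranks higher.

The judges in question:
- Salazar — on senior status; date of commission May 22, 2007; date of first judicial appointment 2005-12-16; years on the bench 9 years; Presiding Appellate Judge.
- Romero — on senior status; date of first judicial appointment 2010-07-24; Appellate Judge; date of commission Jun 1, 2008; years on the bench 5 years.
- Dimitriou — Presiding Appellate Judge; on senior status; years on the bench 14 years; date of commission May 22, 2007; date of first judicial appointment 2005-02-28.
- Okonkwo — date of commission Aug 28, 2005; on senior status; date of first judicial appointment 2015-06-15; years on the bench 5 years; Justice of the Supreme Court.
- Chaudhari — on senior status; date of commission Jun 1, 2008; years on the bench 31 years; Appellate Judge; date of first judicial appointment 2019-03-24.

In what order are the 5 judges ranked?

By office: Okonkwo (Justice of the Supreme Court); then Dimitriou and Salazar (Presiding Appellate Judge); then Romero and Chaudhari (Appellate Judge).
Dimitriou and Salazar are each on senior status, so the next rule applies.
Dimitriou and Salazar both have date of commission May 22, 2007, so the next rule applies.
Among Dimitriou and Salazar, by date of first judicial appointment (earlier first): Dimitriou (2005-02-28) before Salazar (2005-12-16).
Romero and Chaudhari are each on senior status, so the next rule applies.
Romero and Chaudhari both have date of commission Jun 1, 2008, so the next rule applies.
Among Romero and Chaudhari, by date of first judicial appointment (earlier first): Romero (2010-07-24) before Chaudhari (2019-03-24).
Full order: Okonkwo, Dimitriou, Salazar, Romero, Chaudhari.

Okonkwo, Dimitriou, Salazar, Romero, Chaudhari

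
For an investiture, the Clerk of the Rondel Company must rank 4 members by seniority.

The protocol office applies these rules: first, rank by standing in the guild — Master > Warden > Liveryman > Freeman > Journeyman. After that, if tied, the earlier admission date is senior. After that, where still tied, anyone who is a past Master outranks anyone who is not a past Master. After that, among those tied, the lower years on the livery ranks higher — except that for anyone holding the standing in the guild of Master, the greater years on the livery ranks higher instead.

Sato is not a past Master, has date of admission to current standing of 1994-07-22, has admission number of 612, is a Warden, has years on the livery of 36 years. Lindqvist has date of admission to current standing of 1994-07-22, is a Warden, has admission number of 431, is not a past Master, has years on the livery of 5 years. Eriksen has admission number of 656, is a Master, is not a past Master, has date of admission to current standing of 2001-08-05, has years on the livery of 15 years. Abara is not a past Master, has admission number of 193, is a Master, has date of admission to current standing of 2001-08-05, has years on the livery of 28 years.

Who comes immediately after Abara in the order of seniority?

Eriksen

By standing in the guild: Abara and Eriksen (Master); then Lindqvist and Sato (Warden).
Abara and Eriksen both have date of admission to current standing 2001-08-05, so the next rule applies.
Abara and Eriksen are each not a past Master, so the next rule applies.
Among Abara and Eriksen, by years on the livery (higher first) (reversed rule for this group): Abara (28 years) before Eriksen (15 years).
Lindqvist and Sato both have date of admission to current standing 1994-07-22, so the next rule applies.
Lindqvist and Sato are each not a past Master, so the next rule applies.
Among Lindqvist and Sato, by years on the livery (lower first): Lindqvist (5 years) before Sato (36 years).
Order: Abara, Eriksen, Lindqvist, Sato.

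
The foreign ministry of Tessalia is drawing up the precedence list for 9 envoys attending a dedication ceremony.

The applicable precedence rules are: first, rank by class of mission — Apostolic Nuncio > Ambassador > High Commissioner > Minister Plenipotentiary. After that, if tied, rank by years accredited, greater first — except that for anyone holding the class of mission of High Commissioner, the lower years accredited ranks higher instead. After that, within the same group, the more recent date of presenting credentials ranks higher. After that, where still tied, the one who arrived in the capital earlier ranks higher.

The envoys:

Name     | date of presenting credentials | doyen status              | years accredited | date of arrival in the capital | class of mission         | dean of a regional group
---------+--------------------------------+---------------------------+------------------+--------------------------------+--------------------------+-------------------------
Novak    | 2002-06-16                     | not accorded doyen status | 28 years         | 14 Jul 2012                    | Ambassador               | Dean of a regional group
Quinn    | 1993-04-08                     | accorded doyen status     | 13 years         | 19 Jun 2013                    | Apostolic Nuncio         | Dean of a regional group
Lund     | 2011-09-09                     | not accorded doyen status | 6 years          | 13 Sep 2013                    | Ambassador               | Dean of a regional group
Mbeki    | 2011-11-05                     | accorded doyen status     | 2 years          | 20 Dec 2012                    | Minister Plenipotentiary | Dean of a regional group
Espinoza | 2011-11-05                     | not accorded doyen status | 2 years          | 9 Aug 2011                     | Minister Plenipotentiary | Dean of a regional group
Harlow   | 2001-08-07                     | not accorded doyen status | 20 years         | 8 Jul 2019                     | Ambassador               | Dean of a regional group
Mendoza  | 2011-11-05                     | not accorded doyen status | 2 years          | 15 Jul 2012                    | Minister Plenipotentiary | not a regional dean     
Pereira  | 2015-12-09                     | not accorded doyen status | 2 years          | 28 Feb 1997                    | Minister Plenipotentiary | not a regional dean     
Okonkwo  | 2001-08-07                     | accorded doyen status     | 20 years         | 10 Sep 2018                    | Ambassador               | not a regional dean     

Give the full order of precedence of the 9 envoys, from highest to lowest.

Quinn, Novak, Okonkwo, Harlow, Lund, Pereira, Espinoza, Mendoza, Mbeki

By class of mission: Quinn (Apostolic Nuncio); then Novak, Okonkwo, Harlow and Lund (Ambassador); then Pereira, Espinoza, Mendoza and Mbeki (Minister Plenipotentiary).
Among Novak, Okonkwo, Harlow and Lund, by years accredited (higher first): Novak (28 years) before Okonkwo and Harlow (20 years) before Lund (6 years).
Okonkwo and Harlow both have date of presenting credentials 2001-08-07, so the next rule applies.
Among Okonkwo and Harlow, by date of arrival in the capital (earlier first): Okonkwo (10 Sep 2018) before Harlow (8 Jul 2019).
Pereira, Espinoza, Mendoza and Mbeki all have years accredited 2 years, so the next rule applies.
Among Pereira, Espinoza, Mendoza and Mbeki, by date of presenting credentials (later first): Pereira (2015-12-09) before Espinoza, Mendoza and Mbeki (2011-11-05).
Among Espinoza, Mendoza and Mbeki, by date of arrival in the capital (earlier first): Espinoza (9 Aug 2011) before Mendoza (15 Jul 2012) before Mbeki (20 Dec 2012).
Full order: Quinn, Novak, Okonkwo, Harlow, Lund, Pereira, Espinoza, Mendoza, Mbeki.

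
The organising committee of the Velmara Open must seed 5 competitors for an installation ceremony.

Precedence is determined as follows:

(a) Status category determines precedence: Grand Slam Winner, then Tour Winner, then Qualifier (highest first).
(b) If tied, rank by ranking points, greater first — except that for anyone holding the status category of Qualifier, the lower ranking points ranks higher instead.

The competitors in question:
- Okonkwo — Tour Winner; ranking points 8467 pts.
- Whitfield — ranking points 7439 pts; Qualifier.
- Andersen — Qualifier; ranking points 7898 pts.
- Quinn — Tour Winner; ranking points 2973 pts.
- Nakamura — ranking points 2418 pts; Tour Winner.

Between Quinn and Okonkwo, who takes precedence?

Okonkwo

By status category: Okonkwo, Quinn and Nakamura (Tour Winner); then Whitfield and Andersen (Qualifier).
Among Okonkwo, Quinn and Nakamura, by ranking points (higher first): Okonkwo (8467 pts) before Quinn (2973 pts) before Nakamura (2418 pts).
Among Whitfield and Andersen, by ranking points (lower first) (reversed rule for this group): Whitfield (7439 pts) before Andersen (7898 pts).
So Okonkwo takes precedence.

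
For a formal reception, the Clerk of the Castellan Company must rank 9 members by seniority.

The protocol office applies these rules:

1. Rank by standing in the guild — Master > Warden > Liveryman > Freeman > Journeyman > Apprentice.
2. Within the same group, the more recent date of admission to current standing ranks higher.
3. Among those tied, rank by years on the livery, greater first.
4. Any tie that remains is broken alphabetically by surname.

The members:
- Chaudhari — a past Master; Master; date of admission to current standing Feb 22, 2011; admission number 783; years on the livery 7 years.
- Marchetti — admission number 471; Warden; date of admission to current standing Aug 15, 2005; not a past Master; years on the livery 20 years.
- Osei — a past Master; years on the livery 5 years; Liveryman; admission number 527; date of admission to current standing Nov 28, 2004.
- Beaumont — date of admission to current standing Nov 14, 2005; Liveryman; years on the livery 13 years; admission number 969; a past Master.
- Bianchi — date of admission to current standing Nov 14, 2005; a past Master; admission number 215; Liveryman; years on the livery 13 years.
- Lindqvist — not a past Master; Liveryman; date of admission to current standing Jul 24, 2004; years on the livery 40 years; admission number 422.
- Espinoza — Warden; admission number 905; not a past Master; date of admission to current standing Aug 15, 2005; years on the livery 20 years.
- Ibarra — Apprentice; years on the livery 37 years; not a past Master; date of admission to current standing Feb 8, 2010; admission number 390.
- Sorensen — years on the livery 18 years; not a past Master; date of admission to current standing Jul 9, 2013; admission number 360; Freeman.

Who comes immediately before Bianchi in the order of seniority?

By standing in the guild: Chaudhari (Master); then Espinoza and Marchetti (Warden); then Beaumont, Bianchi, Osei and Lindqvist (Liveryman); then Sorensen (Freeman); then Ibarra (Apprentice).
Espinoza and Marchetti both have date of admission to current standing Aug 15, 2005, so the next rule applies.
Espinoza and Marchetti both have years on the livery 20 years, so the next rule applies.
Among Espinoza and Marchetti, alphabetically by surname: Espinoza before Marchetti.
Among Beaumont, Bianchi, Osei and Lindqvist, by date of admission to current standing (later first): Beaumont and Bianchi (Nov 14, 2005) before Osei (Nov 28, 2004) before Lindqvist (Jul 24, 2004).
Beaumont and Bianchi both have years on the livery 13 years, so the next rule applies.
Among Beaumont and Bianchi, alphabetically by surname: Beaumont before Bianchi.
Order: Chaudhari, Espinoza, Marchetti, Beaumont, Bianchi, Osei, Lindqvist, Sorensen, Ibarra.

Beaumont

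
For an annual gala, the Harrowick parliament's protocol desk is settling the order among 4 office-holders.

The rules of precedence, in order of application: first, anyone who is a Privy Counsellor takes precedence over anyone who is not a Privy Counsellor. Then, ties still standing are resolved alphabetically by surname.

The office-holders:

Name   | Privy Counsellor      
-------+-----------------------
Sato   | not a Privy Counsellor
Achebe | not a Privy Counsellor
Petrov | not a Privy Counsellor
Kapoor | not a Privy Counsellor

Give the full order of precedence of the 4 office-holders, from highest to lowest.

By the first rule: Achebe, Kapoor, Petrov and Sato (each not a Privy Counsellor).
Among Achebe, Kapoor, Petrov and Sato, alphabetically by surname: Achebe before Kapoor before Petrov before Sato.
Full order: Achebe, Kapoor, Petrov, Sato.

Achebe, Kapoor, Petrov, Sato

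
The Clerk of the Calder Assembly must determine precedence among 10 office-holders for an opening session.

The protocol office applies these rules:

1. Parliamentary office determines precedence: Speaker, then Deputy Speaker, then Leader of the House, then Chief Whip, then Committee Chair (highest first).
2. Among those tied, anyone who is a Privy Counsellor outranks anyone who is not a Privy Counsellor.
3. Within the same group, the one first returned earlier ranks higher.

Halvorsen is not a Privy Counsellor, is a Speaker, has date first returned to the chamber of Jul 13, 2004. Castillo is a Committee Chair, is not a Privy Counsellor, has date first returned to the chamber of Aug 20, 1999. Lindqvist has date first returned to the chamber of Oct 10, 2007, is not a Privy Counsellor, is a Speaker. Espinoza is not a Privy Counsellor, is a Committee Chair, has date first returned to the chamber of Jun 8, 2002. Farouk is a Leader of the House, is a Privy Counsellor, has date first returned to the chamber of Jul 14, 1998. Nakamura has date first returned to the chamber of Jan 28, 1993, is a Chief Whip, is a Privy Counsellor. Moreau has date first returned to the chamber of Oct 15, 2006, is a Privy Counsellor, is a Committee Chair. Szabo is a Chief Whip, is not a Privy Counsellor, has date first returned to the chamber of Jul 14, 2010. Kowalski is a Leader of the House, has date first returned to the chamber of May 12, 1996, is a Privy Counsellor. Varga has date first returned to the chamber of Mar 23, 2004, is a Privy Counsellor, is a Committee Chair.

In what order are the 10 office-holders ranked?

Halvorsen, Lindqvist, Kowalski, Farouk, Nakamura, Szabo, Varga, Moreau, Castillo, Espinoza

By parliamentary office: Halvorsen and Lindqvist (Speaker); then Kowalski and Farouk (Leader of the House); then Nakamura and Szabo (Chief Whip); then Varga, Moreau, Castillo and Espinoza (Committee Chair).
Halvorsen and Lindqvist are each not a Privy Counsellor, so the next rule applies.
Among Halvorsen and Lindqvist, by date first returned to the chamber (earlier first): Halvorsen (Jul 13, 2004) before Lindqvist (Oct 10, 2007).
Kowalski and Farouk are each a Privy Counsellor, so the next rule applies.
Among Kowalski and Farouk, by date first returned to the chamber (earlier first): Kowalski (May 12, 1996) before Farouk (Jul 14, 1998).
Among Nakamura and Szabo, a Privy Counsellor before not a Privy Counsellor: Nakamura (a Privy Counsellor) before Szabo (not a Privy Counsellor).
Among Varga, Moreau, Castillo and Espinoza, a Privy Counsellor before not a Privy Counsellor: Varga and Moreau (a Privy Counsellor) before Castillo and Espinoza (not a Privy Counsellor).
Among Varga and Moreau, by date first returned to the chamber (earlier first): Varga (Mar 23, 2004) before Moreau (Oct 15, 2006).
Among Castillo and Espinoza, by date first returned to the chamber (earlier first): Castillo (Aug 20, 1999) before Espinoza (Jun 8, 2002).
Full order: Halvorsen, Lindqvist, Kowalski, Farouk, Nakamura, Szabo, Varga, Moreau, Castillo, Espinoza.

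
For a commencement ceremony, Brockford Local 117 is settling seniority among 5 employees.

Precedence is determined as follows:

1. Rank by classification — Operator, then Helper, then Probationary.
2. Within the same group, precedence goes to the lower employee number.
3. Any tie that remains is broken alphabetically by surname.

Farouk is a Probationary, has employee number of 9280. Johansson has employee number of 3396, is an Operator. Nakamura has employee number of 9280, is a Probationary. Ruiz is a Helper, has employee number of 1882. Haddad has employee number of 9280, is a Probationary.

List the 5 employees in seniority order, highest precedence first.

Johansson, Ruiz, Farouk, Haddad, Nakamura

By classification: Johansson (Operator); then Ruiz (Helper); then Farouk, Haddad and Nakamura (Probationary).
Farouk, Haddad and Nakamura all have employee number 9280, so the next rule applies.
Among Farouk, Haddad and Nakamura, alphabetically by surname: Farouk before Haddad before Nakamura.
Full order: Johansson, Ruiz, Farouk, Haddad, Nakamura.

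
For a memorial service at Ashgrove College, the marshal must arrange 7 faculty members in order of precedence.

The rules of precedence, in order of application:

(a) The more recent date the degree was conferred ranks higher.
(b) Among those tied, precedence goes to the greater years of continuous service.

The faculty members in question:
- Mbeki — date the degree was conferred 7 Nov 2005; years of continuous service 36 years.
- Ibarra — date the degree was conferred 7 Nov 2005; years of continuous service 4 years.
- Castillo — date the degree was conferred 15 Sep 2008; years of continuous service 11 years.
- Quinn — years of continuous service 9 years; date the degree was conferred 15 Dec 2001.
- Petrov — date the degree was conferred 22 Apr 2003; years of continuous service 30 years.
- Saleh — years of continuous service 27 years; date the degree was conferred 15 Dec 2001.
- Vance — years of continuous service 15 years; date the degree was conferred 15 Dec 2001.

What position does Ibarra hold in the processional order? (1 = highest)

By date the degree was conferred (later first): Castillo (15 Sep 2008); then Mbeki and Ibarra (both 7 Nov 2005); then Petrov (22 Apr 2003); then Saleh, Vance and Quinn (each 15 Dec 2001).
Among Mbeki and Ibarra, by years of continuous service (higher first): Mbeki (36 years) before Ibarra (4 years).
Among Saleh, Vance and Quinn, by years of continuous service (higher first): Saleh (27 years) before Vance (15 years) before Quinn (9 years).
Order: Castillo, Mbeki, Ibarra, Petrov, Saleh, Vance, Quinn. So position 3.

3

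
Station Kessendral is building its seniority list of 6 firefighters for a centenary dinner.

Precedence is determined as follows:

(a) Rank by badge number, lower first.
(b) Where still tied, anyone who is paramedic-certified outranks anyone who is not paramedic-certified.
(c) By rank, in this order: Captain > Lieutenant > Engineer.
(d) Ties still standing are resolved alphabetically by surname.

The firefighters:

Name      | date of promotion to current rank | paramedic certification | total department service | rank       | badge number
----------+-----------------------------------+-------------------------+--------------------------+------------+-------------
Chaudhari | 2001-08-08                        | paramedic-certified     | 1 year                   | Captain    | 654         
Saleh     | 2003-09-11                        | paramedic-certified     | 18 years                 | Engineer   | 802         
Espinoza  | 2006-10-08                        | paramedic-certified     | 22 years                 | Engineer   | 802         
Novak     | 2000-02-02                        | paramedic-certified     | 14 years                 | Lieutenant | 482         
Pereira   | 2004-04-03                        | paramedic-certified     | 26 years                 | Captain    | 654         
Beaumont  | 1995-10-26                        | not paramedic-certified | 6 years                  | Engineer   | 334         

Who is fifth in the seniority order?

Espinoza

By badge number (lower first): Beaumont (334); then Novak (482); then Chaudhari and Pereira (both 654); then Espinoza and Saleh (both 802).
Chaudhari and Pereira are each paramedic-certified, so the next rule applies.
Chaudhari and Pereira are each Captain, so the next rule applies.
Among Chaudhari and Pereira, alphabetically by surname: Chaudhari before Pereira.
Espinoza and Saleh are each paramedic-certified, so the next rule applies.
Espinoza and Saleh are each Engineer, so the next rule applies.
Among Espinoza and Saleh, alphabetically by surname: Espinoza before Saleh.
Order: Beaumont, Novak, Chaudhari, Pereira, Espinoza, Saleh.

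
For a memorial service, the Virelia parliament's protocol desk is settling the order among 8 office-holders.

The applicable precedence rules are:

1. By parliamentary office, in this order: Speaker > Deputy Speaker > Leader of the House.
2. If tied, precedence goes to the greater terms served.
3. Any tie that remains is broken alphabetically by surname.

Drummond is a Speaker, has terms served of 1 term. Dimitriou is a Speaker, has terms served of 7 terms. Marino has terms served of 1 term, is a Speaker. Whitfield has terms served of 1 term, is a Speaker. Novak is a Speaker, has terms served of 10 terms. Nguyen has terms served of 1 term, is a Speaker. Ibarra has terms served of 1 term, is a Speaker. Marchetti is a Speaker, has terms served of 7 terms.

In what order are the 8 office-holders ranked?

By parliamentary office: Novak, Dimitriou, Marchetti, Drummond, Ibarra, Marino, Nguyen and Whitfield (Speaker).
Among Novak, Dimitriou, Marchetti, Drummond, Ibarra, Marino, Nguyen and Whitfield, by terms served (higher first): Novak (10 terms) before Dimitriou and Marchetti (7 terms) before Drummond, Ibarra, Marino, Nguyen and Whitfield (1 term).
Among Dimitriou and Marchetti, alphabetically by surname: Dimitriou before Marchetti.
Among Drummond, Ibarra, Marino, Nguyen and Whitfield, alphabetically by surname: Drummond before Ibarra before Marino before Nguyen before Whitfield.
Full order: Novak, Dimitriou, Marchetti, Drummond, Ibarra, Marino, Nguyen, Whitfield.

Novak, Dimitriou, Marchetti, Drummond, Ibarra, Marino, Nguyen, Whitfield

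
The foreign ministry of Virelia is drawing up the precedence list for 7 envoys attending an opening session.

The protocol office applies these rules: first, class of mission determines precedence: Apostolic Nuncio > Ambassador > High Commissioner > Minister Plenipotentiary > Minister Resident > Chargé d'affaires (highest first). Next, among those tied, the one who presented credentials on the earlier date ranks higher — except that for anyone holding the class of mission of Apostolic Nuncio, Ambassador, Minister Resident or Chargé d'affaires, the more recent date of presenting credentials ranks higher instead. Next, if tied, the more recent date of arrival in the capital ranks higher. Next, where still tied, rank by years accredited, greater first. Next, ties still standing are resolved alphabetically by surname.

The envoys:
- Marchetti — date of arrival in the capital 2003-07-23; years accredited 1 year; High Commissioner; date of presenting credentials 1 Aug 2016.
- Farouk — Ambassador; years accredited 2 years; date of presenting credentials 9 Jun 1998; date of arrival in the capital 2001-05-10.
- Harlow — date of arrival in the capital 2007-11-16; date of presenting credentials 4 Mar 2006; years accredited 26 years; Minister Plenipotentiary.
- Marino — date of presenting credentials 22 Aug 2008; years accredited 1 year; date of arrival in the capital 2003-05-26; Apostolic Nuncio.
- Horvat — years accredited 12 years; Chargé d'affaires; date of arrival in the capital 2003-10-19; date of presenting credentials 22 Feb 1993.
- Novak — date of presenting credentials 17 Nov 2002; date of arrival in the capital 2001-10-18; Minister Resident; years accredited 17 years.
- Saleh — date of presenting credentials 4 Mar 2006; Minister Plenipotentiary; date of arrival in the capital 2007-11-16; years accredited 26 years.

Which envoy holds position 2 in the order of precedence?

Farouk

By class of mission: Marino (Apostolic Nuncio); then Farouk (Ambassador); then Marchetti (High Commissioner); then Harlow and Saleh (Minister Plenipotentiary); then Novak (Minister Resident); then Horvat (Chargé d'affaires).
Harlow and Saleh both have date of presenting credentials 4 Mar 2006, so the next rule applies.
Harlow and Saleh both have date of arrival in the capital 2007-11-16, so the next rule applies.
Harlow and Saleh both have years accredited 26 years, so the next rule applies.
Among Harlow and Saleh, alphabetically by surname: Harlow before Saleh.
Order: Marino, Farouk, Marchetti, Harlow, Saleh, Novak, Horvat.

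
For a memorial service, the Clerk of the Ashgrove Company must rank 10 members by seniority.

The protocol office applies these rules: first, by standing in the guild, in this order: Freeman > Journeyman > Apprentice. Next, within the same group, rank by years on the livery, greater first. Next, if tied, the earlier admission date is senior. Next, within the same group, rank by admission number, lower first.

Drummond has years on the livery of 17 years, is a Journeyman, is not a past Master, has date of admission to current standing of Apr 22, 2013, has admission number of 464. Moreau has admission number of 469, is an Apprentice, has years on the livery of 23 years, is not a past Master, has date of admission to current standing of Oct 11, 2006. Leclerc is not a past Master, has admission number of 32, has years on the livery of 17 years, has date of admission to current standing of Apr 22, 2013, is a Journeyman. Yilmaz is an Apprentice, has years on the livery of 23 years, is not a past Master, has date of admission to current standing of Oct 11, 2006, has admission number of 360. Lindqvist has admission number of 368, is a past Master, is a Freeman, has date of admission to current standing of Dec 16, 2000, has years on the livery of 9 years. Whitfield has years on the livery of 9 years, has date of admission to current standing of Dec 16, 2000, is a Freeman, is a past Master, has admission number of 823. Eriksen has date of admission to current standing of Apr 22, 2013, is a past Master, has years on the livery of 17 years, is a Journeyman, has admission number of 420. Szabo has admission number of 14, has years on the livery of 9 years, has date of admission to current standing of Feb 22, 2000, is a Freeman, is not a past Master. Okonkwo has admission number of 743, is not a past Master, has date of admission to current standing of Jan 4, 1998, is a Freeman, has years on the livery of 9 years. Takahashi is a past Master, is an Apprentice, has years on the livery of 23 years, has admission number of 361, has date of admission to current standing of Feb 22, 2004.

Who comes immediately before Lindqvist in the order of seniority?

Szabo

By standing in the guild: Okonkwo, Szabo, Lindqvist and Whitfield (Freeman); then Leclerc, Eriksen and Drummond (Journeyman); then Takahashi, Yilmaz and Moreau (Apprentice).
Okonkwo, Szabo, Lindqvist and Whitfield all have years on the livery 9 years, so the next rule applies.
Among Okonkwo, Szabo, Lindqvist and Whitfield, by date of admission to current standing (earlier first): Okonkwo (Jan 4, 1998) before Szabo (Feb 22, 2000) before Lindqvist and Whitfield (Dec 16, 2000).
Among Lindqvist and Whitfield, by admission number (lower first): Lindqvist (368) before Whitfield (823).
Leclerc, Eriksen and Drummond all have years on the livery 17 years, so the next rule applies.
Leclerc, Eriksen and Drummond all have date of admission to current standing Apr 22, 2013, so the next rule applies.
Among Leclerc, Eriksen and Drummond, by admission number (lower first): Leclerc (32) before Eriksen (420) before Drummond (464).
Takahashi, Yilmaz and Moreau all have years on the livery 23 years, so the next rule applies.
Among Takahashi, Yilmaz and Moreau, by date of admission to current standing (earlier first): Takahashi (Feb 22, 2004) before Yilmaz and Moreau (Oct 11, 2006).
Among Yilmaz and Moreau, by admission number (lower first): Yilmaz (360) before Moreau (469).
Order: Okonkwo, Szabo, Lindqvist, Whitfield, Leclerc, Eriksen, Drummond, Takahashi, Yilmaz, Moreau.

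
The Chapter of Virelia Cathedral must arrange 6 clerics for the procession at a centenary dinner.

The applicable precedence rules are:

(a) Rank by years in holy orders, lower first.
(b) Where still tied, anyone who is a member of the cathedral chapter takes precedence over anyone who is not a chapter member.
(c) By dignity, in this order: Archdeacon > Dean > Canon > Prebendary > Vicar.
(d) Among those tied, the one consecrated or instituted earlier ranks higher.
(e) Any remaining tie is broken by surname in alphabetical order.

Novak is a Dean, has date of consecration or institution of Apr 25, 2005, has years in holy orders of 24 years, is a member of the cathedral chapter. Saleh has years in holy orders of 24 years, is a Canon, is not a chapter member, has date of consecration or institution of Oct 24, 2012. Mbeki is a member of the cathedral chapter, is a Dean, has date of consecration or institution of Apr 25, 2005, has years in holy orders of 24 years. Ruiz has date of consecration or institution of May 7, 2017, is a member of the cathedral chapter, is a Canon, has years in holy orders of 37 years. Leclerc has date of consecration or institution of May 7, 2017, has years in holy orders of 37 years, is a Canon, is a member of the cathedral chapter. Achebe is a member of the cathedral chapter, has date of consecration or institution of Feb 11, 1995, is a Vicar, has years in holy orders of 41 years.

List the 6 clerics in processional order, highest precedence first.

Mbeki, Novak, Saleh, Leclerc, Ruiz, Achebe

By years in holy orders (lower first): Mbeki, Novak and Saleh (each 24 years); then Leclerc and Ruiz (both 37 years); then Achebe (41 years).
Among Mbeki, Novak and Saleh, a member of the cathedral chapter before not a chapter member: Mbeki and Novak (a member of the cathedral chapter) before Saleh (not a chapter member).
Mbeki and Novak are each Dean, so the next rule applies.
Mbeki and Novak both have date of consecration or institution Apr 25, 2005, so the next rule applies.
Among Mbeki and Novak, alphabetically by surname: Mbeki before Novak.
Leclerc and Ruiz are each a member of the cathedral chapter, so the next rule applies.
Leclerc and Ruiz are each Canon, so the next rule applies.
Leclerc and Ruiz both have date of consecration or institution May 7, 2017, so the next rule applies.
Among Leclerc and Ruiz, alphabetically by surname: Leclerc before Ruiz.
Full order: Mbeki, Novak, Saleh, Leclerc, Ruiz, Achebe.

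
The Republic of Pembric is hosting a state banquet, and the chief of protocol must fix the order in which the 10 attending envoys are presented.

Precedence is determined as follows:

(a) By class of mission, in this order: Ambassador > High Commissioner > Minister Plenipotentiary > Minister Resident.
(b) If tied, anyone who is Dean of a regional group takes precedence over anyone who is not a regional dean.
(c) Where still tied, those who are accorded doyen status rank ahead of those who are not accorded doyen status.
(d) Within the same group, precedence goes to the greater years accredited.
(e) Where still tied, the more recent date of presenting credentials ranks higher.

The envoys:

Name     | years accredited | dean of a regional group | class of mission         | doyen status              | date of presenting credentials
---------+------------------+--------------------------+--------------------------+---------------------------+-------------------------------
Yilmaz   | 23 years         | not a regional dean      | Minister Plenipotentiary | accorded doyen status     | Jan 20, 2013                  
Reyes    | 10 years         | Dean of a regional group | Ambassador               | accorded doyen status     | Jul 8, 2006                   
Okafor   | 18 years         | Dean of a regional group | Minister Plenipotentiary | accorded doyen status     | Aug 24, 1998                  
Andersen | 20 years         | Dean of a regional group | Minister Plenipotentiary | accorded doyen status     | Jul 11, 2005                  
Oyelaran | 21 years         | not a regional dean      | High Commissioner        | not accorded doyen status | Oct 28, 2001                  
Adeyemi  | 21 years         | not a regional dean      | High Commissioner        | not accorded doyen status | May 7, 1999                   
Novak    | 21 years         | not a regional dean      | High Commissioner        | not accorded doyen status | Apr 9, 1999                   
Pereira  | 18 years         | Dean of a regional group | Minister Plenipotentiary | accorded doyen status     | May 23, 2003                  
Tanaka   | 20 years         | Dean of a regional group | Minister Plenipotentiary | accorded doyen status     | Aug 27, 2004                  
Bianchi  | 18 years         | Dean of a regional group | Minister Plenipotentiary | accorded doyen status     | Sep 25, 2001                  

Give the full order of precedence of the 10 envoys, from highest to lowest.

By class of mission: Reyes (Ambassador); then Oyelaran, Adeyemi and Novak (High Commissioner); then Andersen, Tanaka, Pereira, Bianchi, Okafor and Yilmaz (Minister Plenipotentiary).
Oyelaran, Adeyemi and Novak are each not a regional dean, so the next rule applies.
Oyelaran, Adeyemi and Novak are each not accorded doyen status, so the next rule applies.
Oyelaran, Adeyemi and Novak all have years accredited 21 years, so the next rule applies.
Among Oyelaran, Adeyemi and Novak, by date of presenting credentials (later first): Oyelaran (Oct 28, 2001) before Adeyemi (May 7, 1999) before Novak (Apr 9, 1999).
Among Andersen, Tanaka, Pereira, Bianchi, Okafor and Yilmaz, Dean of a regional group before not a regional dean: Andersen, Tanaka, Pereira, Bianchi and Okafor (Dean of a regional group) before Yilmaz (not a regional dean).
Andersen, Tanaka, Pereira, Bianchi and Okafor are each accorded doyen status, so the next rule applies.
Among Andersen, Tanaka, Pereira, Bianchi and Okafor, by years accredited (higher first): Andersen and Tanaka (20 years) before Pereira, Bianchi and Okafor (18 years).
Among Andersen and Tanaka, by date of presenting credentials (later first): Andersen (Jul 11, 2005) before Tanaka (Aug 27, 2004).
Among Pereira, Bianchi and Okafor, by date of presenting credentials (later first): Pereira (May 23, 2003) before Bianchi (Sep 25, 2001) before Okafor (Aug 24, 1998).
Full order: Reyes, Oyelaran, Adeyemi, Novak, Andersen, Tanaka, Pereira, Bianchi, Okafor, Yilmaz.

Reyes, Oyelaran, Adeyemi, Novak, Andersen, Tanaka, Pereira, Bianchi, Okafor, Yilmaz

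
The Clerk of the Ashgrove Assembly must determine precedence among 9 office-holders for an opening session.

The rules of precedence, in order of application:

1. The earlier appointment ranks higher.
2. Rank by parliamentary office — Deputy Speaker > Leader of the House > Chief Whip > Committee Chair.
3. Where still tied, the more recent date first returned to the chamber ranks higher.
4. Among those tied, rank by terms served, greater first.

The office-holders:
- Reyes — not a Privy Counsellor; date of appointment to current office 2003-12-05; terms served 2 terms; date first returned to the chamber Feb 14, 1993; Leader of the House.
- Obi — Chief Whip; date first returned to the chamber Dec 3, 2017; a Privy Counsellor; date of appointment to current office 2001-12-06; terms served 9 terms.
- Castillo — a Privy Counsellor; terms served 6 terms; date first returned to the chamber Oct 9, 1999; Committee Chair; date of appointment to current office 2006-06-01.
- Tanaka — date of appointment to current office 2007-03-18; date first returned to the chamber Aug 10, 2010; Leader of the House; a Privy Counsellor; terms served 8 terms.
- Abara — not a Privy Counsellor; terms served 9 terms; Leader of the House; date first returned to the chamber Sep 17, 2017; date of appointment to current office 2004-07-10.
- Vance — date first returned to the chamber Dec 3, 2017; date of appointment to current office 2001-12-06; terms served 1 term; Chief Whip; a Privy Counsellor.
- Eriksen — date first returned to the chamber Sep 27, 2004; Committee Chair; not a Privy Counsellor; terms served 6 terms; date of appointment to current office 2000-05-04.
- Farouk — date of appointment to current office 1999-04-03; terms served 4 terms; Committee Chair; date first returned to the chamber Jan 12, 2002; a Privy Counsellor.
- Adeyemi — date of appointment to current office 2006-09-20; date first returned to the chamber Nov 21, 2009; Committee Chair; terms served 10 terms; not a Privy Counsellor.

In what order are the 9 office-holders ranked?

Farouk, Eriksen, Obi, Vance, Reyes, Abara, Castillo, Adeyemi, Tanaka

By date of appointment to current office (earlier first): Farouk (1999-04-03); then Eriksen (2000-05-04); then Obi and Vance (both 2001-12-06); then Reyes (2003-12-05); then Abara (2004-07-10); then Castillo (2006-06-01); then Adeyemi (2006-09-20); then Tanaka (2007-03-18).
Obi and Vance are each Chief Whip, so the next rule applies.
Obi and Vance both have date first returned to the chamber Dec 3, 2017, so the next rule applies.
Among Obi and Vance, by terms served (higher first): Obi (9 terms) before Vance (1 term).
Full order: Farouk, Eriksen, Obi, Vance, Reyes, Abara, Castillo, Adeyemi, Tanaka.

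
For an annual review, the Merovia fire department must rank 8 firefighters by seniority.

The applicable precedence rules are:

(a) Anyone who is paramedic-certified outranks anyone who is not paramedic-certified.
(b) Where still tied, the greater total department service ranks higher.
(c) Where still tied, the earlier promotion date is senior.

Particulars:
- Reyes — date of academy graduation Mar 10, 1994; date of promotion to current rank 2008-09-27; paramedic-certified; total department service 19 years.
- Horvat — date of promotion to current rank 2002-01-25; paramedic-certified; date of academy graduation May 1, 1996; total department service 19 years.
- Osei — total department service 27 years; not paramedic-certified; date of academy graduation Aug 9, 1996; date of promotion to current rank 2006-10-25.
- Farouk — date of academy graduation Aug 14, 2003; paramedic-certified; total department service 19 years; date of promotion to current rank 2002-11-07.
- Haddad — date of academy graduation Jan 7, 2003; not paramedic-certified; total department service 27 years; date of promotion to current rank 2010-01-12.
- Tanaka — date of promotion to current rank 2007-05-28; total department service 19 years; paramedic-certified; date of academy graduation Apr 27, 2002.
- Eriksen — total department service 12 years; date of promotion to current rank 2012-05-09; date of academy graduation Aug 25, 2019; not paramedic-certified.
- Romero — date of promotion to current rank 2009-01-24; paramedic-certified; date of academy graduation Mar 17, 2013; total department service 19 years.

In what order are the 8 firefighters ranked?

Horvat, Farouk, Tanaka, Reyes, Romero, Osei, Haddad, Eriksen

By the first rule: Horvat, Farouk, Tanaka, Reyes and Romero (each paramedic-certified); then Osei, Haddad and Eriksen (each not paramedic-certified).
Horvat, Farouk, Tanaka, Reyes and Romero all have total department service 19 years, so the next rule applies.
Among Horvat, Farouk, Tanaka, Reyes and Romero, by date of promotion to current rank (earlier first): Horvat (2002-01-25) before Farouk (2002-11-07) before Tanaka (2007-05-28) before Reyes (2008-09-27) before Romero (2009-01-24).
Among Osei, Haddad and Eriksen, by total department service (higher first): Osei and Haddad (27 years) before Eriksen (12 years).
Among Osei and Haddad, by date of promotion to current rank (earlier first): Osei (2006-10-25) before Haddad (2010-01-12).
Full order: Horvat, Farouk, Tanaka, Reyes, Romero, Osei, Haddad, Eriksen.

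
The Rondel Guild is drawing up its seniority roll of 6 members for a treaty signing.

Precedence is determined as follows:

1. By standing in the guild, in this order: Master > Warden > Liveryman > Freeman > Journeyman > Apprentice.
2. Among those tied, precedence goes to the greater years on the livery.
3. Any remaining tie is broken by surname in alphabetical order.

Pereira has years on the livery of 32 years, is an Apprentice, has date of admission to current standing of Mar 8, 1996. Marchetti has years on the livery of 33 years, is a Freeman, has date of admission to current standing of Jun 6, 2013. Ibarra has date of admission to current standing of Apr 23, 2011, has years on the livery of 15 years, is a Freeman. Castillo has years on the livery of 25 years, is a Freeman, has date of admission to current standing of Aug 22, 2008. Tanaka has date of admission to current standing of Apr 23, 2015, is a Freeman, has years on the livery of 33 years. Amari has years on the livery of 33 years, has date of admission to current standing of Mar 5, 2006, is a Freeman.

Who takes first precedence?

By standing in the guild: Amari, Marchetti, Tanaka, Castillo and Ibarra (Freeman); then Pereira (Apprentice).
Among Amari, Marchetti, Tanaka, Castillo and Ibarra, by years on the livery (higher first): Amari, Marchetti and Tanaka (33 years) before Castillo (25 years) before Ibarra (15 years).
Among Amari, Marchetti and Tanaka, alphabetically by surname: Amari before Marchetti before Tanaka.
Order: Amari, Marchetti, Tanaka, Castillo, Ibarra, Pereira.

Amari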